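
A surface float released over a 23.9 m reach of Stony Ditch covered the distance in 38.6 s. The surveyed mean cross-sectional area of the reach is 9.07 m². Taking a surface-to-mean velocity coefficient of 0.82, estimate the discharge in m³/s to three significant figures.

v_surface = L / t̄ = 23.9 / 38.6 = 0.6192 m/s
v_mean = 0.82 × 0.6192 = 0.5077 m/s
Q = A × v_mean = 9.07 × 0.5077 = 4.605 m³/s

4.61 m³/s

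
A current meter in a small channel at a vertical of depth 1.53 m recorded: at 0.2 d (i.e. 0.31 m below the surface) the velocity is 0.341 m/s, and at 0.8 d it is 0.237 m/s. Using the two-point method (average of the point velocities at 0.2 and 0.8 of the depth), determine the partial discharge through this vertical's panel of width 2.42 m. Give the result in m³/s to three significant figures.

1.07 m³/s

v̄ = (0.341 + 0.237) / 2 = 0.2890 m/s
q = v̄ × d × w = 0.2890 × 1.53 × 2.42 = 1.070 m³/s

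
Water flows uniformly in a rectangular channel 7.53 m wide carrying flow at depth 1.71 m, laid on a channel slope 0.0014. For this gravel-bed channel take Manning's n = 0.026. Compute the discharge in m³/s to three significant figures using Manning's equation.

A = b·y = 7.53 × 1.71 = 12.88 m²
P = b + 2y = 7.53 + 2×1.71 = 10.95 m
R = A/P = 12.88/10.95 = 1.176 m
Q = (1/n)·A·R^(2/3)·S^(1/2) = (1/0.026) × 12.88 × 1.176^(2/3) × 0.0014^(1/2) = 20.64 m³/s

20.6 m³/s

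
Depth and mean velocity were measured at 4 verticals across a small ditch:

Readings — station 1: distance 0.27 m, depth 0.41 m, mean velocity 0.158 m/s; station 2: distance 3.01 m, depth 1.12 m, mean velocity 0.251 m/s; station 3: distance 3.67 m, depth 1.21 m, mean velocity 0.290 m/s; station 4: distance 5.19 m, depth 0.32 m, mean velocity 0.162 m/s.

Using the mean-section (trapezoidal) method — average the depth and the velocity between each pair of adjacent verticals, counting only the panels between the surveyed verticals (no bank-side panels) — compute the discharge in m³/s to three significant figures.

0.899 m³/s

Panel 1-2: Δb = 2.74 m, d̄ = (0.41+1.12)/2 = 0.765, v̄ = (0.158+0.251)/2 = 0.2045 → q = 2.74×0.765×0.2045 = 0.4287 m³/s
Panel 2-3: Δb = 0.66 m, d̄ = (1.12+1.21)/2 = 1.165, v̄ = (0.251+0.290)/2 = 0.2705 → q = 0.66×1.165×0.2705 = 0.2080 m³/s
Panel 3-4: Δb = 1.52 m, d̄ = (1.21+0.32)/2 = 0.765, v̄ = (0.290+0.162)/2 = 0.226 → q = 1.52×0.765×0.226 = 0.2628 m³/s
Q = Σ q = 0.8994 m³/s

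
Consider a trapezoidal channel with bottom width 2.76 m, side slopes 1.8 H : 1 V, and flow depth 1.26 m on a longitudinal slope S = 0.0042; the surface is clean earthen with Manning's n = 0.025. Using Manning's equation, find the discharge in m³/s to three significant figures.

14.1 m³/s

A = (b + z·y)·y = (2.76 + 1.8×1.26)×1.26 = 6.335 m²
P = b + 2y√(1+z²) = 2.76 + 2×1.26×√(1+1.8²) = 7.949 m
R = A/P = 6.335/7.949 = 0.7970 m
Q = (1/n)·A·R^(2/3)·S^(1/2) = (1/0.025) × 6.335 × 0.7970^(2/3) × 0.0042^(1/2) = 14.12 m³/s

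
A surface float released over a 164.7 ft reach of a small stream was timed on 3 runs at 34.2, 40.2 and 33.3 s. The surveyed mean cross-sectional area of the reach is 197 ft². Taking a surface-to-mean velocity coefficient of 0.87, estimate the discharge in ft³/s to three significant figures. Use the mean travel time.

786 ft³/s

t̄ = (34.2 + 40.2 + 33.3) / 3 = 35.9 s
v_surface = L / t̄ = 164.7 / 35.9 = 4.588 ft/s
v_mean = 0.87 × 4.588 = 3.991 ft/s
Q = A × v_mean = 197 × 3.991 = 786.3 ft³/s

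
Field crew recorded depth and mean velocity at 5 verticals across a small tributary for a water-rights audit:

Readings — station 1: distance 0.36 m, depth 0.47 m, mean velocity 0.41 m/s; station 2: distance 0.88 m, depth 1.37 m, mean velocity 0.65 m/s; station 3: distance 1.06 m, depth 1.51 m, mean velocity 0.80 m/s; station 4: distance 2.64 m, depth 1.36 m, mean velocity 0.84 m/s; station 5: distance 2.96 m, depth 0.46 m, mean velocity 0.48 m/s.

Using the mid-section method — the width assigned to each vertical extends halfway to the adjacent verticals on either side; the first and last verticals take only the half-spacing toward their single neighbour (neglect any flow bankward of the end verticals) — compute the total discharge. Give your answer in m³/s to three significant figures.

2.55 m³/s

w_1 = (0.88 − 0.36)/2 = 0.26 m; q_1 = 0.41 × 0.47 × 0.26 = 0.05010 m³/s
w_2 = (1.06 − 0.36)/2 = 0.35 m; q_2 = 0.65 × 1.37 × 0.35 = 0.3117 m³/s
w_3 = (2.64 − 0.88)/2 = 0.88 m; q_3 = 0.80 × 1.51 × 0.88 = 1.063 m³/s
w_4 = (2.96 − 1.06)/2 = 0.95 m; q_4 = 0.84 × 1.36 × 0.95 = 1.085 m³/s
w_5 = (2.96 − 2.64)/2 = 0.16 m; q_5 = 0.48 × 0.46 × 0.16 = 0.03533 m³/s
Q = Σ qᵢ = 2.545 m³/s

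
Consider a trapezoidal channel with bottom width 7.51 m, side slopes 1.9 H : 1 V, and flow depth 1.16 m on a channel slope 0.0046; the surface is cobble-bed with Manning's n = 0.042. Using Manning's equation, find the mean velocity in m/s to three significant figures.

1.51 m/s

A = (b + z·y)·y = (7.51 + 1.9×1.16)×1.16 = 11.27 m²
P = b + 2y√(1+z²) = 7.51 + 2×1.16×√(1+1.9²) = 12.49 m
R = A/P = 11.27/12.49 = 0.9021 m
Q = (1/n)·A·R^(2/3)·S^(1/2) = (1/0.042) × 11.27 × 0.9021^(2/3) × 0.0046^(1/2) = 16.99 m³/s
V = Q/A = 16.99/11.27 = 1.508 m/s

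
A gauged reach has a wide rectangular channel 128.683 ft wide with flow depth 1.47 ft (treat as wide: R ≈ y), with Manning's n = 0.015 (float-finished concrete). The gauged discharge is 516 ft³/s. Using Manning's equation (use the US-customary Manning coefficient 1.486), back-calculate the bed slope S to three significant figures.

A = b·y = 128.683 × 1.47 = 189.2 ft²
Wide channel: R ≈ y = 1.47 ft
S = (Q·n / (1.486·A·R^(2/3)))² = (516×0.015 / (1.486×189.2×1.293))² = 0.0004536

0.000454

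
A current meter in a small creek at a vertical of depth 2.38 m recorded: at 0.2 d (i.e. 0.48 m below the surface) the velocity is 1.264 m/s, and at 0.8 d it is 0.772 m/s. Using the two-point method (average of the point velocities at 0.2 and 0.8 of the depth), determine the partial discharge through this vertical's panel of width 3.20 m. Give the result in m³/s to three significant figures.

v̄ = (1.264 + 0.772) / 2 = 1.018 m/s
q = v̄ × d × w = 1.018 × 2.38 × 3.20 = 7.753 m³/s

7.75 m³/s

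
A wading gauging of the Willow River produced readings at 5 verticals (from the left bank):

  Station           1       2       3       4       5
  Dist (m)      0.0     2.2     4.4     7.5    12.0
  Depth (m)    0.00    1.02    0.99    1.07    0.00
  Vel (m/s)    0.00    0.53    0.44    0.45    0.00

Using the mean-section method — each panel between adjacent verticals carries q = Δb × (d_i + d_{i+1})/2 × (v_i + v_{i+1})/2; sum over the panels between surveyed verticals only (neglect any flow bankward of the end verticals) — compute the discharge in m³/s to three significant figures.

Panel 1-2: Δb = 2.2 m, d̄ = (0.00+1.02)/2 = 0.51, v̄ = (0.00+0.53)/2 = 0.265 → q = 2.2×0.51×0.265 = 0.2973 m³/s
Panel 2-3: Δb = 2.2 m, d̄ = (1.02+0.99)/2 = 1.005, v̄ = (0.53+0.44)/2 = 0.485 → q = 2.2×1.005×0.485 = 1.072 m³/s
Panel 3-4: Δb = 3.1 m, d̄ = (0.99+1.07)/2 = 1.03, v̄ = (0.44+0.45)/2 = 0.445 → q = 3.1×1.03×0.445 = 1.421 m³/s
Panel 4-5: Δb = 4.5 m, d̄ = (1.07+0.00)/2 = 0.535, v̄ = (0.45+0.00)/2 = 0.225 → q = 4.5×0.535×0.225 = 0.5417 m³/s
Q = Σ q = 3.332 m³/s

3.33 m³/s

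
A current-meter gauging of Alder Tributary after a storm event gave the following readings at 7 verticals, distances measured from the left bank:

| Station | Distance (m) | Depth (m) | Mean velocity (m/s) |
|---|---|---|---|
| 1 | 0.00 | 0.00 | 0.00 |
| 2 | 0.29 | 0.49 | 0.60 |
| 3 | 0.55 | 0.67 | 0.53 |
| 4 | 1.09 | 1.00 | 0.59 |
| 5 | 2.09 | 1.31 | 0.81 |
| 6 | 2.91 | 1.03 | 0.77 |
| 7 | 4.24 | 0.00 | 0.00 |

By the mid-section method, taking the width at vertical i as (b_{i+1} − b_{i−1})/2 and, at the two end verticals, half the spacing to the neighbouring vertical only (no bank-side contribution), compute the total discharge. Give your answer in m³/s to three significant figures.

w_2 = (0.55 − 0.00)/2 = 0.275 m; q_2 = 0.60 × 0.49 × 0.275 = 0.08085 m³/s
w_3 = (1.09 − 0.29)/2 = 0.4 m; q_3 = 0.53 × 0.67 × 0.4 = 0.1420 m³/s
w_4 = (2.09 − 0.55)/2 = 0.77 m; q_4 = 0.59 × 1.00 × 0.77 = 0.4543 m³/s
w_5 = (2.91 − 1.09)/2 = 0.91 m; q_5 = 0.81 × 1.31 × 0.91 = 0.9656 m³/s
w_6 = (4.24 − 2.09)/2 = 1.075 m; q_6 = 0.77 × 1.03 × 1.075 = 0.8526 m³/s
Stations 1, 7 contribute zero (depth or velocity is 0).
Q = Σ qᵢ = 2.495 m³/s

2.50 m³/s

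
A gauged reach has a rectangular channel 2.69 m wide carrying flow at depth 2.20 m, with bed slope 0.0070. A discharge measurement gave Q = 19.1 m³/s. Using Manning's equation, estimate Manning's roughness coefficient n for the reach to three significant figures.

A = b·y = 2.69 × 2.20 = 5.918 m²
P = b + 2y = 2.69 + 2×2.20 = 7.090 m
R = A/P = 5.918/7.090 = 0.8347 m
n = (1/Q)·A·R^(2/3)·S^(1/2) = (1/19.1) × 5.918 × 0.8865 × 0.08367 = 0.02298

0.0230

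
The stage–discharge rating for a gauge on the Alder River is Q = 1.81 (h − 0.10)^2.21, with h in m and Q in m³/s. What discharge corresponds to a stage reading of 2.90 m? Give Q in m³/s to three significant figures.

Q = 1.81 × (2.90 − 0.10)^2.21 = 1.81 × 2.8^2.21 = 17.62 m³/s

17.6 m³/s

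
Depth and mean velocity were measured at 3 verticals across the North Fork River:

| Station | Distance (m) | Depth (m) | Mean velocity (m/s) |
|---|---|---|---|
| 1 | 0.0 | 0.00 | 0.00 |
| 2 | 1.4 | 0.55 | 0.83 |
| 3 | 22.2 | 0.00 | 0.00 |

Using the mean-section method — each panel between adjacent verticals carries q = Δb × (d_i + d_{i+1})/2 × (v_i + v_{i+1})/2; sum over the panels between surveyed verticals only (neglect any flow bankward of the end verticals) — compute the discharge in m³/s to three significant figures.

Panel 1-2: Δb = 1.4 m, d̄ = (0.00+0.55)/2 = 0.275, v̄ = (0.00+0.83)/2 = 0.415 → q = 1.4×0.275×0.415 = 0.1598 m³/s
Panel 2-3: Δb = 20.8 m, d̄ = (0.55+0.00)/2 = 0.275, v̄ = (0.83+0.00)/2 = 0.415 → q = 20.8×0.275×0.415 = 2.374 m³/s
Q = Σ q = 2.534 m³/s

2.53 m³/s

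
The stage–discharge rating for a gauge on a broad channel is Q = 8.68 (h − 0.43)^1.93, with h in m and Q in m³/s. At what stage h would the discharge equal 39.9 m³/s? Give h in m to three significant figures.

2.63 m

h − h₀ = (Q/C)^(1/b) = (39.9/8.68)^(1/1.93) = 2.204 m
h = 0.43 + 2.204 = 2.634 m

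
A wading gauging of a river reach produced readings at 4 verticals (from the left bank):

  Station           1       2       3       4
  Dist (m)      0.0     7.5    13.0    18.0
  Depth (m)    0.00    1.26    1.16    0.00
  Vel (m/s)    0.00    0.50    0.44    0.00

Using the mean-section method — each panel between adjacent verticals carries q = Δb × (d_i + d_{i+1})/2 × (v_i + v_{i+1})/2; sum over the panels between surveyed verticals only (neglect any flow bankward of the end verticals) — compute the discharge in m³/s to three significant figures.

4.95 m³/s

Panel 1-2: Δb = 7.5 m, d̄ = (0.00+1.26)/2 = 0.63, v̄ = (0.00+0.50)/2 = 0.25 → q = 7.5×0.63×0.25 = 1.181 m³/s
Panel 2-3: Δb = 5.5 m, d̄ = (1.26+1.16)/2 = 1.21, v̄ = (0.50+0.44)/2 = 0.47 → q = 5.5×1.21×0.47 = 3.128 m³/s
Panel 3-4: Δb = 5 m, d̄ = (1.16+0.00)/2 = 0.58, v̄ = (0.44+0.00)/2 = 0.22 → q = 5×0.58×0.22 = 0.6380 m³/s
Q = Σ q = 4.947 m³/s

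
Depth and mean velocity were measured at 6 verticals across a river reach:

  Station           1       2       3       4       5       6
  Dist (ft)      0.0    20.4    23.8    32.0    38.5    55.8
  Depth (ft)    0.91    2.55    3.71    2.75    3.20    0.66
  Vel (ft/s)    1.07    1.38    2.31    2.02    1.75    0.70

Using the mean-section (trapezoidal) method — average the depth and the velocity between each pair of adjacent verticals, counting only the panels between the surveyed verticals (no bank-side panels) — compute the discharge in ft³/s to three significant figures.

198 ft³/s

Panel 1-2: Δb = 20.4 ft, d̄ = (0.91+2.55)/2 = 1.73, v̄ = (1.07+1.38)/2 = 1.225 → q = 20.4×1.73×1.225 = 43.23 ft³/s
Panel 2-3: Δb = 3.4 ft, d̄ = (2.55+3.71)/2 = 3.13, v̄ = (1.38+2.31)/2 = 1.845 → q = 3.4×3.13×1.845 = 19.63 ft³/s
Panel 3-4: Δb = 8.2 ft, d̄ = (3.71+2.75)/2 = 3.23, v̄ = (2.31+2.02)/2 = 2.165 → q = 8.2×3.23×2.165 = 57.34 ft³/s
Panel 4-5: Δb = 6.5 ft, d̄ = (2.75+3.20)/2 = 2.975, v̄ = (2.02+1.75)/2 = 1.885 → q = 6.5×2.975×1.885 = 36.45 ft³/s
Panel 5-6: Δb = 17.3 ft, d̄ = (3.20+0.66)/2 = 1.93, v̄ = (1.75+0.70)/2 = 1.225 → q = 17.3×1.93×1.225 = 40.90 ft³/s
Q = Σ q = 197.6 ft³/s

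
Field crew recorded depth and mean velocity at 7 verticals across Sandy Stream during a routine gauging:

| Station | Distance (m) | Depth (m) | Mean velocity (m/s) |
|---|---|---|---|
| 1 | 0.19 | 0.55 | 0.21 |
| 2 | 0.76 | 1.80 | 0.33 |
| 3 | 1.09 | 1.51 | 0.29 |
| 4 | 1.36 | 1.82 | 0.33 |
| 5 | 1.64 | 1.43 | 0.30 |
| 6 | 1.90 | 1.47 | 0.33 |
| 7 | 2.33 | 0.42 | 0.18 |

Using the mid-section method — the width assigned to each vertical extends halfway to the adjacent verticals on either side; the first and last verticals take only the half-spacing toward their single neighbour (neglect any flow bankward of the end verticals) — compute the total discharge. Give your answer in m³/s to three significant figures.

0.896 m³/s

w_1 = (0.76 − 0.19)/2 = 0.285 m; q_1 = 0.21 × 0.55 × 0.285 = 0.03292 m³/s
w_2 = (1.09 − 0.19)/2 = 0.45 m; q_2 = 0.33 × 1.80 × 0.45 = 0.2673 m³/s
w_3 = (1.36 − 0.76)/2 = 0.3 m; q_3 = 0.29 × 1.51 × 0.3 = 0.1314 m³/s
w_4 = (1.64 − 1.09)/2 = 0.275 m; q_4 = 0.33 × 1.82 × 0.275 = 0.1652 m³/s
w_5 = (1.90 − 1.36)/2 = 0.27 m; q_5 = 0.30 × 1.43 × 0.27 = 0.1158 m³/s
w_6 = (2.33 − 1.64)/2 = 0.345 m; q_6 = 0.33 × 1.47 × 0.345 = 0.1674 m³/s
w_7 = (2.33 − 1.90)/2 = 0.215 m; q_7 = 0.18 × 0.42 × 0.215 = 0.01625 m³/s
Q = Σ qᵢ = 0.8962 m³/s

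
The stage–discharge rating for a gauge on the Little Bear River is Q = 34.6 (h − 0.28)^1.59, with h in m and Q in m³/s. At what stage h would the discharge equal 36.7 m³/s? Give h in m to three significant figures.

1.32 m

h − h₀ = (Q/C)^(1/b) = (36.7/34.6)^(1/1.59) = 1.038 m
h = 0.28 + 1.038 = 1.318 m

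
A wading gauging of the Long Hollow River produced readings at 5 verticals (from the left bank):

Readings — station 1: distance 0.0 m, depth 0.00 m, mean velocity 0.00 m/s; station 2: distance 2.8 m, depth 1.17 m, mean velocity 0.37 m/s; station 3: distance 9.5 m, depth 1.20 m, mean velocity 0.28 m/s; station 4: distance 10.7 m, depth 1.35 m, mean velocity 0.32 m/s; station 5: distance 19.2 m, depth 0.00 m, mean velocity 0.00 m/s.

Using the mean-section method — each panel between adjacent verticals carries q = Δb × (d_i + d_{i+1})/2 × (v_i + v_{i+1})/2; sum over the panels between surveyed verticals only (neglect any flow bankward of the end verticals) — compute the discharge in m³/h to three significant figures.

Panel 1-2: Δb = 2.8 m, d̄ = (0.00+1.17)/2 = 0.585, v̄ = (0.00+0.37)/2 = 0.185 → q = 2.8×0.585×0.185 = 0.3030 m³/s
Panel 2-3: Δb = 6.7 m, d̄ = (1.17+1.20)/2 = 1.185, v̄ = (0.37+0.28)/2 = 0.325 → q = 6.7×1.185×0.325 = 2.580 m³/s
Panel 3-4: Δb = 1.2 m, d̄ = (1.20+1.35)/2 = 1.275, v̄ = (0.28+0.32)/2 = 0.3 → q = 1.2×1.275×0.3 = 0.4590 m³/s
Panel 4-5: Δb = 8.5 m, d̄ = (1.35+0.00)/2 = 0.675, v̄ = (0.32+0.00)/2 = 0.16 → q = 8.5×0.675×0.16 = 0.9180 m³/s
Q = Σ q = 4.260 m³/s
= 4.260 × 3600 = 15340 m³/h

15300 m³/h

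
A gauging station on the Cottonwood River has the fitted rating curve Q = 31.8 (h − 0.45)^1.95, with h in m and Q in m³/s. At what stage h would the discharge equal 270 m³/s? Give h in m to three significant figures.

3.44 m

h − h₀ = (Q/C)^(1/b) = (270/31.8)^(1/1.95) = 2.995 m
h = 0.45 + 2.995 = 3.445 m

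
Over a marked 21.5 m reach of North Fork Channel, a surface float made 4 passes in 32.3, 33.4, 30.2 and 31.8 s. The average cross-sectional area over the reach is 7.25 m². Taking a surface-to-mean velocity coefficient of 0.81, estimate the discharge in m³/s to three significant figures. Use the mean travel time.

t̄ = (32.3 + 33.4 + 30.2 + 31.8) / 4 = 31.925 s
v_surface = L / t̄ = 21.5 / 31.925 = 0.6735 m/s
v_mean = 0.81 × 0.6735 = 0.5455 m/s
Q = A × v_mean = 7.25 × 0.5455 = 3.955 m³/s

3.95 m³/s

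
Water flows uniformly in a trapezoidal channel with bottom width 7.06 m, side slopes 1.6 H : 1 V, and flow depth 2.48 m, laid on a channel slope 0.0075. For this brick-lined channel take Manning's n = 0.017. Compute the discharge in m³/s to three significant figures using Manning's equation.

196 m³/s

A = (b + z·y)·y = (7.06 + 1.6×2.48)×2.48 = 27.35 m²
P = b + 2y√(1+z²) = 7.06 + 2×2.48×√(1+1.6²) = 16.42 m
R = A/P = 27.35/16.42 = 1.666 m
Q = (1/n)·A·R^(2/3)·S^(1/2) = (1/0.017) × 27.35 × 1.666^(2/3) × 0.0075^(1/2) = 195.8 m³/s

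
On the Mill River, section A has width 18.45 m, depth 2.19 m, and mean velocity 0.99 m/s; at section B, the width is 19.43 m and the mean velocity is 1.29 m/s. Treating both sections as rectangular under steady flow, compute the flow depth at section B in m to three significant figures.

Q = A₁V₁ = (18.45×2.19) × 0.99 = 40.00 m³/s
d₂ = Q/(b₂ V₂) = 40.00/(19.43×1.29) = 1.596 m

1.60 m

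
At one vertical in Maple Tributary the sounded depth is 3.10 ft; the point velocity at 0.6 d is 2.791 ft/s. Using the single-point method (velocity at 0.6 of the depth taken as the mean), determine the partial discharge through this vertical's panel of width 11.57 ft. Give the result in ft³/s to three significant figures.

v̄ = v₀.₆ = 2.791 ft/s
q = v̄ × d × w = 2.791 × 3.10 × 11.57 = 100.1 ft³/s

100 ft³/s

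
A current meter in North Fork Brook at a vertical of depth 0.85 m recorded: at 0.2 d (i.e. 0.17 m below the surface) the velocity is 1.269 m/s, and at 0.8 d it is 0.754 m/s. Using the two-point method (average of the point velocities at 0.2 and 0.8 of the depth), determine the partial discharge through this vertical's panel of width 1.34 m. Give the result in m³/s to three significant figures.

1.15 m³/s

v̄ = (1.269 + 0.754) / 2 = 1.012 m/s
q = v̄ × d × w = 1.012 × 0.85 × 1.34 = 1.152 m³/s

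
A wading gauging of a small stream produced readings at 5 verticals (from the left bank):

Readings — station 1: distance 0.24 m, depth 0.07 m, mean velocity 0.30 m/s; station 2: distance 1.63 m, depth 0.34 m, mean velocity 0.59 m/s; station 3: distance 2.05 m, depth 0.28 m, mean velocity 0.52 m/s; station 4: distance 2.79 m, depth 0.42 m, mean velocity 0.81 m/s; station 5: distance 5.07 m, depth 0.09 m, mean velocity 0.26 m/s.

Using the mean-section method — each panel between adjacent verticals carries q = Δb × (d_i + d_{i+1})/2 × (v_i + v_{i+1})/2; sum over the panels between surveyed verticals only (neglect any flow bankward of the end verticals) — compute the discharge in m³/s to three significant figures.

Panel 1-2: Δb = 1.39 m, d̄ = (0.07+0.34)/2 = 0.205, v̄ = (0.30+0.59)/2 = 0.445 → q = 1.39×0.205×0.445 = 0.1268 m³/s
Panel 2-3: Δb = 0.42 m, d̄ = (0.34+0.28)/2 = 0.31, v̄ = (0.59+0.52)/2 = 0.555 → q = 0.42×0.31×0.555 = 0.07226 m³/s
Panel 3-4: Δb = 0.74 m, d̄ = (0.28+0.42)/2 = 0.35, v̄ = (0.52+0.81)/2 = 0.665 → q = 0.74×0.35×0.665 = 0.1722 m³/s
Panel 4-5: Δb = 2.28 m, d̄ = (0.42+0.09)/2 = 0.255, v̄ = (0.81+0.26)/2 = 0.535 → q = 2.28×0.255×0.535 = 0.3110 m³/s
Q = Σ q = 0.6823 m³/s

0.682 m³/s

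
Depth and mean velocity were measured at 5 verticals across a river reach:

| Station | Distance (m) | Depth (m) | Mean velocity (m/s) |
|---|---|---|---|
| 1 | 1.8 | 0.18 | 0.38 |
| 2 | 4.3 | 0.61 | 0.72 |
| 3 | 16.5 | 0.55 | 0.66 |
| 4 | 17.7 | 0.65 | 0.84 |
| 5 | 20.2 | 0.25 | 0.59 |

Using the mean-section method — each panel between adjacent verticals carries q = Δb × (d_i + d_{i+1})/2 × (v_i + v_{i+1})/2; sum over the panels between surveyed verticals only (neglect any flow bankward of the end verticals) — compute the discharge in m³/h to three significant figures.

Panel 1-2: Δb = 2.5 m, d̄ = (0.18+0.61)/2 = 0.395, v̄ = (0.38+0.72)/2 = 0.55 → q = 2.5×0.395×0.55 = 0.5431 m³/s
Panel 2-3: Δb = 12.2 m, d̄ = (0.61+0.55)/2 = 0.58, v̄ = (0.72+0.66)/2 = 0.69 → q = 12.2×0.58×0.69 = 4.882 m³/s
Panel 3-4: Δb = 1.2 m, d̄ = (0.55+0.65)/2 = 0.6, v̄ = (0.66+0.84)/2 = 0.75 → q = 1.2×0.6×0.75 = 0.5400 m³/s
Panel 4-5: Δb = 2.5 m, d̄ = (0.65+0.25)/2 = 0.45, v̄ = (0.84+0.59)/2 = 0.715 → q = 2.5×0.45×0.715 = 0.8044 m³/s
Q = Σ q = 6.770 m³/s
= 6.770 × 3600 = 24370 m³/h

24400 m³/h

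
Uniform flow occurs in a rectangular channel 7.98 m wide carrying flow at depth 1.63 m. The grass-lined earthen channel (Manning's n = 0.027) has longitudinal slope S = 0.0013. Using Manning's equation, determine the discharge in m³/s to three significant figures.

A = b·y = 7.98 × 1.63 = 13.01 m²
P = b + 2y = 7.98 + 2×1.63 = 11.24 m
R = A/P = 13.01/11.24 = 1.157 m
Q = (1/n)·A·R^(2/3)·S^(1/2) = (1/0.027) × 13.01 × 1.157^(2/3) × 0.0013^(1/2) = 19.15 m³/s

19.1 m³/s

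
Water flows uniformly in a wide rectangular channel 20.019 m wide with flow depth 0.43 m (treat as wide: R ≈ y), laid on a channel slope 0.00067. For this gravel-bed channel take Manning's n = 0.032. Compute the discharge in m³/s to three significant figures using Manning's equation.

A = b·y = 20.019 × 0.43 = 8.608 m²
Wide channel: R ≈ y = 0.43 m
Q = (1/n)·A·R^(2/3)·S^(1/2) = (1/0.032) × 8.608 × 0.4300^(2/3) × 0.00067^(1/2) = 3.967 m³/s

3.97 m³/s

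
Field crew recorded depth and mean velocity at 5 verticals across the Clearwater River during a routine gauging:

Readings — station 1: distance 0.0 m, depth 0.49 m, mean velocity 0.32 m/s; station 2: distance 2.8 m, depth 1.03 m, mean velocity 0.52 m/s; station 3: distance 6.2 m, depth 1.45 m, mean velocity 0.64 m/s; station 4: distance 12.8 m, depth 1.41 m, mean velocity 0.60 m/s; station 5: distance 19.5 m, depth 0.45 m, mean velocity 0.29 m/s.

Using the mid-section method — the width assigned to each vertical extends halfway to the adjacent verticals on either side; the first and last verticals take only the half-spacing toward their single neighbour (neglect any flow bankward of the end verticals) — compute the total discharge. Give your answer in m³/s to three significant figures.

12.6 m³/s

w_1 = (2.8 − 0.0)/2 = 1.4 m; q_1 = 0.32 × 0.49 × 1.4 = 0.2195 m³/s
w_2 = (6.2 − 0.0)/2 = 3.1 m; q_2 = 0.52 × 1.03 × 3.1 = 1.660 m³/s
w_3 = (12.8 − 2.8)/2 = 5 m; q_3 = 0.64 × 1.45 × 5 = 4.640 m³/s
w_4 = (19.5 − 6.2)/2 = 6.65 m; q_4 = 0.60 × 1.41 × 6.65 = 5.626 m³/s
w_5 = (19.5 − 12.8)/2 = 3.35 m; q_5 = 0.29 × 0.45 × 3.35 = 0.4372 m³/s
Q = Σ qᵢ = 12.58 m³/s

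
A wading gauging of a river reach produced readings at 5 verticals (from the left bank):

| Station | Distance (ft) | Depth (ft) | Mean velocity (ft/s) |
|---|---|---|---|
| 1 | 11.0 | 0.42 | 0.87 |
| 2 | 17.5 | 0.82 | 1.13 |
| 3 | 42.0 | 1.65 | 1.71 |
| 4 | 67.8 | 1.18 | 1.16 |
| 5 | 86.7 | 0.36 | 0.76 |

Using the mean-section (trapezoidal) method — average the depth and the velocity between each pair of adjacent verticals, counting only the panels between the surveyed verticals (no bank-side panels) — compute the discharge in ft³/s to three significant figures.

Panel 1-2: Δb = 6.5 ft, d̄ = (0.42+0.82)/2 = 0.62, v̄ = (0.87+1.13)/2 = 1 → q = 6.5×0.62×1 = 4.030 ft³/s
Panel 2-3: Δb = 24.5 ft, d̄ = (0.82+1.65)/2 = 1.235, v̄ = (1.13+1.71)/2 = 1.42 → q = 24.5×1.235×1.42 = 42.97 ft³/s
Panel 3-4: Δb = 25.8 ft, d̄ = (1.65+1.18)/2 = 1.415, v̄ = (1.71+1.16)/2 = 1.435 → q = 25.8×1.415×1.435 = 52.39 ft³/s
Panel 4-5: Δb = 18.9 ft, d̄ = (1.18+0.36)/2 = 0.77, v̄ = (1.16+0.76)/2 = 0.96 → q = 18.9×0.77×0.96 = 13.97 ft³/s
Q = Σ q = 113.4 ft³/s

113 ft³/s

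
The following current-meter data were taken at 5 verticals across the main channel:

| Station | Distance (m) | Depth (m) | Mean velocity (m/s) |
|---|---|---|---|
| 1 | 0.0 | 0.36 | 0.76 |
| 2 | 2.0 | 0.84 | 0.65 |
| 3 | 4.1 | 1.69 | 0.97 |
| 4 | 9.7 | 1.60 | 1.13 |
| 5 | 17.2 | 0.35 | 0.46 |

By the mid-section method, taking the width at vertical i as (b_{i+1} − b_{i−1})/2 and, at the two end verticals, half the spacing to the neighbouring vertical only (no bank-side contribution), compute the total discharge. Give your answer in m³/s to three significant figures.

w_1 = (2.0 − 0.0)/2 = 1 m; q_1 = 0.76 × 0.36 × 1 = 0.2736 m³/s
w_2 = (4.1 − 0.0)/2 = 2.05 m; q_2 = 0.65 × 0.84 × 2.05 = 1.119 m³/s
w_3 = (9.7 − 2.0)/2 = 3.85 m; q_3 = 0.97 × 1.69 × 3.85 = 6.311 m³/s
w_4 = (17.2 − 4.1)/2 = 6.55 m; q_4 = 1.13 × 1.60 × 6.55 = 11.84 m³/s
w_5 = (17.2 − 9.7)/2 = 3.75 m; q_5 = 0.46 × 0.35 × 3.75 = 0.6038 m³/s
Q = Σ qᵢ = 20.15 m³/s

20.2 m³/s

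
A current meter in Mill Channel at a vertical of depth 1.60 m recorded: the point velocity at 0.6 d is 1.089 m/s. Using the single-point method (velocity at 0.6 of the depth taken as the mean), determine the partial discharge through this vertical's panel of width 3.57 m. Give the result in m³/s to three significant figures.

6.22 m³/s

v̄ = v₀.₆ = 1.089 m/s
q = v̄ × d × w = 1.089 × 1.60 × 3.57 = 6.220 m³/s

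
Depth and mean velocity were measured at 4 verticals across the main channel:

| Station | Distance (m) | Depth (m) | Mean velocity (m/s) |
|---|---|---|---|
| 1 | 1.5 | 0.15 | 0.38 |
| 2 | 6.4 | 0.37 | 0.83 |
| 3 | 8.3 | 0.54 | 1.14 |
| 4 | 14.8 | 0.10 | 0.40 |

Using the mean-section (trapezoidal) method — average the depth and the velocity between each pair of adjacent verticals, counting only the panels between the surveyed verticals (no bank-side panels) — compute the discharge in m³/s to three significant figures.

3.22 m³/s

Panel 1-2: Δb = 4.9 m, d̄ = (0.15+0.37)/2 = 0.26, v̄ = (0.38+0.83)/2 = 0.605 → q = 4.9×0.26×0.605 = 0.7708 m³/s
Panel 2-3: Δb = 1.9 m, d̄ = (0.37+0.54)/2 = 0.455, v̄ = (0.83+1.14)/2 = 0.985 → q = 1.9×0.455×0.985 = 0.8515 m³/s
Panel 3-4: Δb = 6.5 m, d̄ = (0.54+0.10)/2 = 0.32, v̄ = (1.14+0.40)/2 = 0.77 → q = 6.5×0.32×0.77 = 1.602 m³/s
Q = Σ q = 3.224 m³/s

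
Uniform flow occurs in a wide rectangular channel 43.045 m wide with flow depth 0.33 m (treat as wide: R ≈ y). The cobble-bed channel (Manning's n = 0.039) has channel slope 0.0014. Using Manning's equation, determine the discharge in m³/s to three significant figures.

6.51 m³/s

A = b·y = 43.045 × 0.33 = 14.20 m²
Wide channel: R ≈ y = 0.33 m
Q = (1/n)·A·R^(2/3)·S^(1/2) = (1/0.039) × 14.20 × 0.3300^(2/3) × 0.0014^(1/2) = 6.508 m³/s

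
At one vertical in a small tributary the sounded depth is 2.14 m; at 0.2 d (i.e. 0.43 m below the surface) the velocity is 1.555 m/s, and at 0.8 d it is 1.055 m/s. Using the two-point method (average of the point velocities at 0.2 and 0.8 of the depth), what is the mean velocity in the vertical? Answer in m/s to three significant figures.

1.31 m/s

v̄ = (1.555 + 1.055) / 2 = 1.305 m/s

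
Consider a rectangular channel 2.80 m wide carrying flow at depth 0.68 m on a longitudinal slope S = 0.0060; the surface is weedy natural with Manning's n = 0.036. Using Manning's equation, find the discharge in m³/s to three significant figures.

2.43 m³/s

A = b·y = 2.80 × 0.68 = 1.904 m²
P = b + 2y = 2.80 + 2×0.68 = 4.160 m
R = A/P = 1.904/4.160 = 0.4577 m
Q = (1/n)·A·R^(2/3)·S^(1/2) = (1/0.036) × 1.904 × 0.4577^(2/3) × 0.0060^(1/2) = 2.433 m³/s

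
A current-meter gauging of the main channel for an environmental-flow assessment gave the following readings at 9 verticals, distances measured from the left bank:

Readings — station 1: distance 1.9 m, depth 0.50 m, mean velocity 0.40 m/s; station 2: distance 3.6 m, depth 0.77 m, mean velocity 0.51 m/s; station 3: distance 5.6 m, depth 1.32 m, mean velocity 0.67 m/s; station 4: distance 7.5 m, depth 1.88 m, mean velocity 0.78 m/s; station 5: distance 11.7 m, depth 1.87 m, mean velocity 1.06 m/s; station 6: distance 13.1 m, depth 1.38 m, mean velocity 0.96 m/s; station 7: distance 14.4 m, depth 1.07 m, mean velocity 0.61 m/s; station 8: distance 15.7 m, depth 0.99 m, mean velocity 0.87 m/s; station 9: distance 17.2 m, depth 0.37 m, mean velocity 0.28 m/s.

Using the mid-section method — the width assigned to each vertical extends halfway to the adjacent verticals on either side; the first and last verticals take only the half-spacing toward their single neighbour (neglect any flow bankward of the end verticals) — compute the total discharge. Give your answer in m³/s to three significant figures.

16.6 m³/s

w_1 = (3.6 − 1.9)/2 = 0.85 m; q_1 = 0.40 × 0.50 × 0.85 = 0.1700 m³/s
w_2 = (5.6 − 1.9)/2 = 1.85 m; q_2 = 0.51 × 0.77 × 1.85 = 0.7265 m³/s
w_3 = (7.5 − 3.6)/2 = 1.95 m; q_3 = 0.67 × 1.32 × 1.95 = 1.725 m³/s
w_4 = (11.7 − 5.6)/2 = 3.05 m; q_4 = 0.78 × 1.88 × 3.05 = 4.473 m³/s
w_5 = (13.1 − 7.5)/2 = 2.8 m; q_5 = 1.06 × 1.87 × 2.8 = 5.550 m³/s
w_6 = (14.4 − 11.7)/2 = 1.35 m; q_6 = 0.96 × 1.38 × 1.35 = 1.788 m³/s
w_7 = (15.7 − 13.1)/2 = 1.3 m; q_7 = 0.61 × 1.07 × 1.3 = 0.8485 m³/s
w_8 = (17.2 − 14.4)/2 = 1.4 m; q_8 = 0.87 × 0.99 × 1.4 = 1.206 m³/s
w_9 = (17.2 − 15.7)/2 = 0.75 m; q_9 = 0.28 × 0.37 × 0.75 = 0.07770 m³/s
Q = Σ qᵢ = 16.56 m³/s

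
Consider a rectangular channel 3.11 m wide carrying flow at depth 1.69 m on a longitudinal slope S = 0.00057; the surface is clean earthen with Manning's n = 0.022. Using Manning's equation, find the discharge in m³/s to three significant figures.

4.96 m³/s

A = b·y = 3.11 × 1.69 = 5.256 m²
P = b + 2y = 3.11 + 2×1.69 = 6.490 m
R = A/P = 5.256/6.490 = 0.8098 m
Q = (1/n)·A·R^(2/3)·S^(1/2) = (1/0.022) × 5.256 × 0.8098^(2/3) × 0.00057^(1/2) = 4.956 m³/s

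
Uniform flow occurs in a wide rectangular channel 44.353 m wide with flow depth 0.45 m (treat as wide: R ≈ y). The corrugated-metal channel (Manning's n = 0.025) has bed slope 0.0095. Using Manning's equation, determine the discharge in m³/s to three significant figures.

45.7 m³/s

A = b·y = 44.353 × 0.45 = 19.96 m²
Wide channel: R ≈ y = 0.45 m
Q = (1/n)·A·R^(2/3)·S^(1/2) = (1/0.025) × 19.96 × 0.4500^(2/3) × 0.0095^(1/2) = 45.69 m³/s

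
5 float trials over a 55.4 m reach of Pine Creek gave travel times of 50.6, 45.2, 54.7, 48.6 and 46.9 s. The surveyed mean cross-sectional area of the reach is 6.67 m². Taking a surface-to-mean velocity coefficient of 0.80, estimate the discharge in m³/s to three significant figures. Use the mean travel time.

t̄ = (50.6 + 45.2 + 54.7 + 48.6 + 46.9) / 5 = 49.2 s
v_surface = L / t̄ = 55.4 / 49.2 = 1.126 m/s
v_mean = 0.80 × 1.126 = 0.9008 m/s
Q = A × v_mean = 6.67 × 0.9008 = 6.008 m³/s

6.01 m³/s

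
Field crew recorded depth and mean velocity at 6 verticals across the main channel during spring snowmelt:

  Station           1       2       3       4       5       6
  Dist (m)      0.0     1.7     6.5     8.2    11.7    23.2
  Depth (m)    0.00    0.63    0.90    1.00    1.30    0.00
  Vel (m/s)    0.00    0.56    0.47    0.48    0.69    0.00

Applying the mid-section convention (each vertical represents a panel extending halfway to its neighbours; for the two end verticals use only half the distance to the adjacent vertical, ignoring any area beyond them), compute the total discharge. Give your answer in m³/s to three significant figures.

10.5 m³/s

w_2 = (6.5 − 0.0)/2 = 3.25 m; q_2 = 0.56 × 0.63 × 3.25 = 1.147 m³/s
w_3 = (8.2 − 1.7)/2 = 3.25 m; q_3 = 0.47 × 0.90 × 3.25 = 1.375 m³/s
w_4 = (11.7 − 6.5)/2 = 2.6 m; q_4 = 0.48 × 1.00 × 2.6 = 1.248 m³/s
w_5 = (23.2 − 8.2)/2 = 7.5 m; q_5 = 0.69 × 1.30 × 7.5 = 6.728 m³/s
Stations 1, 6 contribute zero (depth or velocity is 0).
Q = Σ qᵢ = 10.50 m³/s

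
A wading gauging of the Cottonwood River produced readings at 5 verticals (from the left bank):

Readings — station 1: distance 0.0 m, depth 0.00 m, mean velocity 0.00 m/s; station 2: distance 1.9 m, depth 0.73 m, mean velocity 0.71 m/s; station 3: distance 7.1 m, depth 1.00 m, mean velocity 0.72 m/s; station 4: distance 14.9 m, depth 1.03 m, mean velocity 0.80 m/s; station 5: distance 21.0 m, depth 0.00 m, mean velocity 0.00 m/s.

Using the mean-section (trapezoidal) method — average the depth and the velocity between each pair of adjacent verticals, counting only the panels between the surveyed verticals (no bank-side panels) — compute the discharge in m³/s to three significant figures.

Panel 1-2: Δb = 1.9 m, d̄ = (0.00+0.73)/2 = 0.365, v̄ = (0.00+0.71)/2 = 0.355 → q = 1.9×0.365×0.355 = 0.2462 m³/s
Panel 2-3: Δb = 5.2 m, d̄ = (0.73+1.00)/2 = 0.865, v̄ = (0.71+0.72)/2 = 0.715 → q = 5.2×0.865×0.715 = 3.216 m³/s
Panel 3-4: Δb = 7.8 m, d̄ = (1.00+1.03)/2 = 1.015, v̄ = (0.72+0.80)/2 = 0.76 → q = 7.8×1.015×0.76 = 6.017 m³/s
Panel 4-5: Δb = 6.1 m, d̄ = (1.03+0.00)/2 = 0.515, v̄ = (0.80+0.00)/2 = 0.4 → q = 6.1×0.515×0.4 = 1.257 m³/s
Q = Σ q = 10.74 m³/s

10.7 m³/s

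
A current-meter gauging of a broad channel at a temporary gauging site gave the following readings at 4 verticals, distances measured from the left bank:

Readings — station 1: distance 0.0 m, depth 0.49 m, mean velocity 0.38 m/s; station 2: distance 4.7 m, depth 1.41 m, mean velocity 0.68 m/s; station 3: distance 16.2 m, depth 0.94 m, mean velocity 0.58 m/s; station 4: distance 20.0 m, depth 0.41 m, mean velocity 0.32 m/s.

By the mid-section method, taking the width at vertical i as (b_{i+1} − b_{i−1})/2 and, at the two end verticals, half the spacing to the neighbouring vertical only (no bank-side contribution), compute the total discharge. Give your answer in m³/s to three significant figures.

12.6 m³/s

w_1 = (4.7 − 0.0)/2 = 2.35 m; q_1 = 0.38 × 0.49 × 2.35 = 0.4376 m³/s
w_2 = (16.2 − 0.0)/2 = 8.1 m; q_2 = 0.68 × 1.41 × 8.1 = 7.766 m³/s
w_3 = (20.0 − 4.7)/2 = 7.65 m; q_3 = 0.58 × 0.94 × 7.65 = 4.171 m³/s
w_4 = (20.0 − 16.2)/2 = 1.9 m; q_4 = 0.32 × 0.41 × 1.9 = 0.2493 m³/s
Q = Σ qᵢ = 12.62 m³/s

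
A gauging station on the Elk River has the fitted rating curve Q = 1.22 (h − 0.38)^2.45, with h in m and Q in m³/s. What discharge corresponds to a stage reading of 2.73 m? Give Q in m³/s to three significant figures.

Q = 1.22 × (2.73 − 0.38)^2.45 = 1.22 × 2.35^2.45 = 9.896 m³/s

9.90 m³/s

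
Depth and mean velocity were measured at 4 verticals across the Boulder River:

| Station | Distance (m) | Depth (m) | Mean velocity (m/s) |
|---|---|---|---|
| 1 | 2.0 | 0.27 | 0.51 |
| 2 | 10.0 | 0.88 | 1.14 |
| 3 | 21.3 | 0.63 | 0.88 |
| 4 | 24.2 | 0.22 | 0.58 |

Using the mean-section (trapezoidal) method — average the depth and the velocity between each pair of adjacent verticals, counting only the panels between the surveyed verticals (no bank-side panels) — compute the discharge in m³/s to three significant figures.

13.3 m³/s

Panel 1-2: Δb = 8 m, d̄ = (0.27+0.88)/2 = 0.575, v̄ = (0.51+1.14)/2 = 0.825 → q = 8×0.575×0.825 = 3.795 m³/s
Panel 2-3: Δb = 11.3 m, d̄ = (0.88+0.63)/2 = 0.755, v̄ = (1.14+0.88)/2 = 1.01 → q = 11.3×0.755×1.01 = 8.617 m³/s
Panel 3-4: Δb = 2.9 m, d̄ = (0.63+0.22)/2 = 0.425, v̄ = (0.88+0.58)/2 = 0.73 → q = 2.9×0.425×0.73 = 0.8997 m³/s
Q = Σ q = 13.31 m³/s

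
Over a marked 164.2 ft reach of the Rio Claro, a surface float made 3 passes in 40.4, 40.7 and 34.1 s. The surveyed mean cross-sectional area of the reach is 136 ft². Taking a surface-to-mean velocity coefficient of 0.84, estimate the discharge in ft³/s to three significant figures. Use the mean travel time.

t̄ = (40.4 + 40.7 + 34.1) / 3 = 38.4 s
v_surface = L / t̄ = 164.2 / 38.4 = 4.276 ft/s
v_mean = 0.84 × 4.276 = 3.592 ft/s
Q = A × v_mean = 136 × 3.592 = 488.5 ft³/s

488 ft³/s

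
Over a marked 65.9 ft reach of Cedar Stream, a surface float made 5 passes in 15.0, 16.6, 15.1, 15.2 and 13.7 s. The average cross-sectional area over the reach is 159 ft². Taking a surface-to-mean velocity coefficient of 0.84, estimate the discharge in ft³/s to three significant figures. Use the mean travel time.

582 ft³/s

t̄ = (15.0 + 16.6 + 15.1 + 15.2 + 13.7) / 5 = 15.12 s
v_surface = L / t̄ = 65.9 / 15.12 = 4.358 ft/s
v_mean = 0.84 × 4.358 = 3.661 ft/s
Q = A × v_mean = 159 × 3.661 = 582.1 ft³/s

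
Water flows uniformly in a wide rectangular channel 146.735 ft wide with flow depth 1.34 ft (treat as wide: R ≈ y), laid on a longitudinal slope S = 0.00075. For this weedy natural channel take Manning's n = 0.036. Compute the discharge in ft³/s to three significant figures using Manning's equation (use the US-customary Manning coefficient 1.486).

A = b·y = 146.735 × 1.34 = 196.6 ft²
Wide channel: R ≈ y = 1.34 ft
Q = (1.486/n)·A·R^(2/3)·S^(1/2) = (1.486/0.036) × 196.6 × 1.340^(2/3) × 0.00075^(1/2) = 270.2 ft³/s

270 ft³/s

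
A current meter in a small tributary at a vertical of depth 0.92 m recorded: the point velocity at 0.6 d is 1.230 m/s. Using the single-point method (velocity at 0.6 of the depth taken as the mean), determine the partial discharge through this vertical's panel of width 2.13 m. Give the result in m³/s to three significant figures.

v̄ = v₀.₆ = 1.230 m/s
q = v̄ × d × w = 1.230 × 0.92 × 2.13 = 2.410 m³/s

2.41 m³/s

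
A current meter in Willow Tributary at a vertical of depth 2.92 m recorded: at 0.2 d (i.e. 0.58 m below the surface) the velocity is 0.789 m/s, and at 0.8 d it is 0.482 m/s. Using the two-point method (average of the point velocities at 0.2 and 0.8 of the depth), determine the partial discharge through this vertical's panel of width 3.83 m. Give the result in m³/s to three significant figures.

7.11 m³/s

v̄ = (0.789 + 0.482) / 2 = 0.6355 m/s
q = v̄ × d × w = 0.6355 × 2.92 × 3.83 = 7.107 m³/s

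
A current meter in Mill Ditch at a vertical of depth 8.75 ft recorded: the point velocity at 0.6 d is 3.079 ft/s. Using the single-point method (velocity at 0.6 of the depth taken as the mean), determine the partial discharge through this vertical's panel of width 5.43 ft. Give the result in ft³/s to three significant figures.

v̄ = v₀.₆ = 3.079 ft/s
q = v̄ × d × w = 3.079 × 8.75 × 5.43 = 146.3 ft³/s

146 ft³/s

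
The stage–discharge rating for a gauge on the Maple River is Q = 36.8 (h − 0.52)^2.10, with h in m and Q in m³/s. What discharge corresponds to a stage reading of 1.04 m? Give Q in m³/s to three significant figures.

9.32 m³/s

Q = 36.8 × (1.04 − 0.52)^2.10 = 36.8 × 0.52^2.10 = 9.321 m³/s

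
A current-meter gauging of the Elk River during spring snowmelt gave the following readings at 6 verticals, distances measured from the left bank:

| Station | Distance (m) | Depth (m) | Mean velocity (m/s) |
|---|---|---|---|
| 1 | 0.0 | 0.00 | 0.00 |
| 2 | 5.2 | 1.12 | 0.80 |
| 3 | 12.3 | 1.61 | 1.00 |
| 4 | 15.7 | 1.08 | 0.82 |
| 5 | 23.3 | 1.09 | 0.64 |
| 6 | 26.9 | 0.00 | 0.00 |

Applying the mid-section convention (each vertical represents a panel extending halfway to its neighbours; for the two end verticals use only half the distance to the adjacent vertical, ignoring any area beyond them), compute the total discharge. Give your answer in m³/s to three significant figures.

22.7 m³/s

w_2 = (12.3 − 0.0)/2 = 6.15 m; q_2 = 0.80 × 1.12 × 6.15 = 5.510 m³/s
w_3 = (15.7 − 5.2)/2 = 5.25 m; q_3 = 1.00 × 1.61 × 5.25 = 8.453 m³/s
w_4 = (23.3 − 12.3)/2 = 5.5 m; q_4 = 0.82 × 1.08 × 5.5 = 4.871 m³/s
w_5 = (26.9 − 15.7)/2 = 5.6 m; q_5 = 0.64 × 1.09 × 5.6 = 3.907 m³/s
Stations 1, 6 contribute zero (depth or velocity is 0).
Q = Σ qᵢ = 22.74 m³/s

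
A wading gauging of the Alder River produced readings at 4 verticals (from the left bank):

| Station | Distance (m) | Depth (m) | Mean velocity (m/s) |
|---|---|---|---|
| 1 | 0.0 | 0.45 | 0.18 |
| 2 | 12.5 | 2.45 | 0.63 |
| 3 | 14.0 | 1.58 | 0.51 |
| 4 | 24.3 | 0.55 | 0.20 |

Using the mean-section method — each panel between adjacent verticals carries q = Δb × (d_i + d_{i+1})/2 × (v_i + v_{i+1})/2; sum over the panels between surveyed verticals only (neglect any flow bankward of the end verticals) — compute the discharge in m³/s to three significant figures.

Panel 1-2: Δb = 12.5 m, d̄ = (0.45+2.45)/2 = 1.45, v̄ = (0.18+0.63)/2 = 0.405 → q = 12.5×1.45×0.405 = 7.341 m³/s
Panel 2-3: Δb = 1.5 m, d̄ = (2.45+1.58)/2 = 2.015, v̄ = (0.63+0.51)/2 = 0.57 → q = 1.5×2.015×0.57 = 1.723 m³/s
Panel 3-4: Δb = 10.3 m, d̄ = (1.58+0.55)/2 = 1.065, v̄ = (0.51+0.20)/2 = 0.355 → q = 10.3×1.065×0.355 = 3.894 m³/s
Q = Σ q = 12.96 m³/s

13.0 m³/s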